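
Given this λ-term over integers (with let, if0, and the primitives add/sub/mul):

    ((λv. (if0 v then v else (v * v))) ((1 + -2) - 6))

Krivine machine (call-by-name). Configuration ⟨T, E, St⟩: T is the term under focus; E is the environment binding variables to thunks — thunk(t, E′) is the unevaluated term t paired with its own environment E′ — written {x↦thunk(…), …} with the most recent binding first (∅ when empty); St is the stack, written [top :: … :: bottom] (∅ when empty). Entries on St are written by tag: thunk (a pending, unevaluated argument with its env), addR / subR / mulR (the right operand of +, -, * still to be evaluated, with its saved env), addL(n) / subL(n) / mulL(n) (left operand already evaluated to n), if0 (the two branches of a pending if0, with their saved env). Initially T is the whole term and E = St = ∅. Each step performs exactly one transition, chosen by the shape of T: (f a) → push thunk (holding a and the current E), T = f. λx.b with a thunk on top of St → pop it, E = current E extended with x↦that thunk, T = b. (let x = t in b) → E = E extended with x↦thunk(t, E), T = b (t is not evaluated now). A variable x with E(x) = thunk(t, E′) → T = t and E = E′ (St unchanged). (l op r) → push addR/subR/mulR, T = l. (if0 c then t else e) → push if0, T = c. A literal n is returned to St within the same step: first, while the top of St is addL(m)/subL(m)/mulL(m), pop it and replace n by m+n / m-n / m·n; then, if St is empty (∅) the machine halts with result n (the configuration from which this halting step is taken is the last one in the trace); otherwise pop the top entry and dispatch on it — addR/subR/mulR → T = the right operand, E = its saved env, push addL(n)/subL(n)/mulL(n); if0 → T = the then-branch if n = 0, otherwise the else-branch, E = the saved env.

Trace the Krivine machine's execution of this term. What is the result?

[0] <T=((λv. (if0 v then v else (v * v))) ((1 + -2) - 6)), E=∅, St=∅>
[1] <T=(λv. (if0 v then v else (v * v))), E=∅, St=[thunk]>
[2] <T=(if0 v then v else (v * v)), E={v↦thunk(((1 + -2) - 6), ∅)}, St=∅>
[3] <T=v, E={v↦thunk(((1 + -2) - 6), ∅)}, St=[if0]>
[4] <T=((1 + -2) - 6), E=∅, St=[if0]>
[5] <T=(1 + -2), E=∅, St=[subR :: if0]>
[6] <T=1, E=∅, St=[addR :: subR :: if0]>
[7] <T=-2, E=∅, St=[addL(1) :: subR :: if0]>
[8] <T=6, E=∅, St=[subL(-1) :: if0]>
[9] <T=(v * v), E={v↦thunk(((1 + -2) - 6), ∅)}, St=∅>
[10] <T=v, E={v↦thunk(((1 + -2) - 6), ∅)}, St=[mulR]>
[11] <T=((1 + -2) - 6), E=∅, St=[mulR]>
[12] <T=(1 + -2), E=∅, St=[subR :: mulR]>
[13] <T=1, E=∅, St=[addR :: subR :: mulR]>
[14] <T=-2, E=∅, St=[addL(1) :: subR :: mulR]>
[15] <T=6, E=∅, St=[subL(-1) :: mulR]>
[16] <T=v, E={v↦thunk(((1 + -2) - 6), ∅)}, St=[mulL(-7)]>
[17] <T=((1 + -2) - 6), E=∅, St=[mulL(-7)]>
[18] <T=(1 + -2), E=∅, St=[subR :: mulL(-7)]>
[19] <T=1, E=∅, St=[addR :: subR :: mulL(-7)]>
[20] <T=-2, E=∅, St=[addL(1) :: subR :: mulL(-7)]>
[21] <T=6, E=∅, St=[subL(-1) :: mulL(-7)]>
→ final value 49

Answer: 49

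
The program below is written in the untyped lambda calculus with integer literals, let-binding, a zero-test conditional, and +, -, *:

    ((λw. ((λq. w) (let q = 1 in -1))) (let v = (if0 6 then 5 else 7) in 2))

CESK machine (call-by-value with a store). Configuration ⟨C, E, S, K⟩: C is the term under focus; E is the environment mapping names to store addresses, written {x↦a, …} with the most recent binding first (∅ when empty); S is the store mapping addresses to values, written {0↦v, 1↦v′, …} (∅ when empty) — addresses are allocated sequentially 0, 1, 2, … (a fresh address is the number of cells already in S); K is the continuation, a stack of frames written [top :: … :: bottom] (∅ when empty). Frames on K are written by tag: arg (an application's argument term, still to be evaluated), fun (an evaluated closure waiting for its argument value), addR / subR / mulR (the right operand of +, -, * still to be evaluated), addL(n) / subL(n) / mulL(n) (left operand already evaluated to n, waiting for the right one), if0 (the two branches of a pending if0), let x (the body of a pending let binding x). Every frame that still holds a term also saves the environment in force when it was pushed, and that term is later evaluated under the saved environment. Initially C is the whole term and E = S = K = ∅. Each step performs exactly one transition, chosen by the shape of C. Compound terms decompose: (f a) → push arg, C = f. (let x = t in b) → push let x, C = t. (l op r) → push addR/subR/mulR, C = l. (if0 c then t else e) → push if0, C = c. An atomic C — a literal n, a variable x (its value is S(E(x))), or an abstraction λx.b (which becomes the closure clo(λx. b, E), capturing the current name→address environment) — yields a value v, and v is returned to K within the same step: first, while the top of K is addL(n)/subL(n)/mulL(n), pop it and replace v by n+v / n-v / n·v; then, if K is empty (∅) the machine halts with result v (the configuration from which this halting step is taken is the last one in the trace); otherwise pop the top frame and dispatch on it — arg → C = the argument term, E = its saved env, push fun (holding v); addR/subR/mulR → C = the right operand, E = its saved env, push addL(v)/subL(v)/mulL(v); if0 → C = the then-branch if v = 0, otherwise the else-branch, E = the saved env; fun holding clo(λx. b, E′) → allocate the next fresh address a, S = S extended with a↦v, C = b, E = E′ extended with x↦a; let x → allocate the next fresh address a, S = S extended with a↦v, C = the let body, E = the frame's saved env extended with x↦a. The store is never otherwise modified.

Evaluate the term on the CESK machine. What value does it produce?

Answer: 2

Derivation:
t=0: <C=((λw. ((λq. w) (let q = 1 in -1))) (let v = (if0 6 then 5 else 7) in 2)), E=∅, S=∅, K=∅>
t=1: <C=(λw. ((λq. w) (let q = 1 in -1))), E=∅, S=∅, K=[arg]>
t=2: <C=(let v = (if0 6 then 5 else 7) in 2), E=∅, S=∅, K=[fun]>
t=3: <C=(if0 6 then 5 else 7), E=∅, S=∅, K=[let v :: fun]>
t=4: <C=6, E=∅, S=∅, K=[if0 :: let v :: fun]>
t=5: <C=7, E=∅, S=∅, K=[let v :: fun]>
t=6: <C=2, E={v↦0}, S={0↦7}, K=[fun]>
t=7: <C=((λq. w) (let q = 1 in -1)), E={w↦1}, S={0↦7, 1↦2}, K=∅>
t=8: <C=(λq. w), E={w↦1}, S={0↦7, 1↦2}, K=[arg]>
t=9: <C=(let q = 1 in -1), E={w↦1}, S={0↦7, 1↦2}, K=[fun]>
t=10: <C=1, E={w↦1}, S={0↦7, 1↦2}, K=[let q :: fun]>
t=11: <C=-1, E={q↦2, w↦1}, S={0↦7, 1↦2, 2↦1}, K=[fun]>
t=12: <C=w, E={q↦3, w↦1}, S={0↦7, 1↦2, 2↦1, 3↦-1}, K=∅>
→ final value 2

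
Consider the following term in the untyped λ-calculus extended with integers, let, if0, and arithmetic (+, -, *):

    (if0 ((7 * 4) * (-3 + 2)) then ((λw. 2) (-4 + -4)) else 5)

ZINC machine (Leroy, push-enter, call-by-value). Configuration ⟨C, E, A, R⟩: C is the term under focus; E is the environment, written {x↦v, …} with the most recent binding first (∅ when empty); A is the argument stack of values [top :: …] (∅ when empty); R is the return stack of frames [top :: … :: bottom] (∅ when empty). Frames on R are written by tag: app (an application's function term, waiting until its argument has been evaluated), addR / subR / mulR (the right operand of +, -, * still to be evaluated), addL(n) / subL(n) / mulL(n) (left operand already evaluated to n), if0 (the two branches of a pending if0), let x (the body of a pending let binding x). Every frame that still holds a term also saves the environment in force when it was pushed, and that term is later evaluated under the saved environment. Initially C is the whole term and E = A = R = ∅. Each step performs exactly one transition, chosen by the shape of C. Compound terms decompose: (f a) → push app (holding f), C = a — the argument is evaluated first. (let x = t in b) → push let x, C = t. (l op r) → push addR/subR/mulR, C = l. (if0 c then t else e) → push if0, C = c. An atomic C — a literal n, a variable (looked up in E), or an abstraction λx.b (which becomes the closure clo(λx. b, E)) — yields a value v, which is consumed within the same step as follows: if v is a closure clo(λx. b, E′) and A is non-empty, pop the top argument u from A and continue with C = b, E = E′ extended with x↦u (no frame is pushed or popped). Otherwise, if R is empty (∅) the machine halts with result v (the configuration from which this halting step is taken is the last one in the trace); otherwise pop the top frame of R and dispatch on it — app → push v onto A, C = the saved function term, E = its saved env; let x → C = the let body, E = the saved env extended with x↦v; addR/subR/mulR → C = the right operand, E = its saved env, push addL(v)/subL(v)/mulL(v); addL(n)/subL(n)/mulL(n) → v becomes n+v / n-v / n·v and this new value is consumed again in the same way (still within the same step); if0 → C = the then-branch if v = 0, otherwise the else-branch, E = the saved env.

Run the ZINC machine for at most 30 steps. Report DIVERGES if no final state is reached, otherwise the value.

0. [C=(if0 ((7 * 4) * (-3 + 2)) then ((λw. 2) (-4 + -4)) else 5) | E=∅ | A=∅ | R=∅]
1. [C=((7 * 4) * (-3 + 2)) | E=∅ | A=∅ | R=[if0]]
2. [C=(7 * 4) | E=∅ | A=∅ | R=[mulR :: if0]]
3. [C=7 | E=∅ | A=∅ | R=[mulR :: mulR :: if0]]
4. [C=4 | E=∅ | A=∅ | R=[mulL(7) :: mulR :: if0]]
5. [C=(-3 + 2) | E=∅ | A=∅ | R=[mulL(28) :: if0]]
6. [C=-3 | E=∅ | A=∅ | R=[addR :: mulL(28) :: if0]]
7. [C=2 | E=∅ | A=∅ | R=[addL(-3) :: mulL(28) :: if0]]
8. [C=5 | E=∅ | A=∅ | R=∅]
→ final value 5

Answer: 5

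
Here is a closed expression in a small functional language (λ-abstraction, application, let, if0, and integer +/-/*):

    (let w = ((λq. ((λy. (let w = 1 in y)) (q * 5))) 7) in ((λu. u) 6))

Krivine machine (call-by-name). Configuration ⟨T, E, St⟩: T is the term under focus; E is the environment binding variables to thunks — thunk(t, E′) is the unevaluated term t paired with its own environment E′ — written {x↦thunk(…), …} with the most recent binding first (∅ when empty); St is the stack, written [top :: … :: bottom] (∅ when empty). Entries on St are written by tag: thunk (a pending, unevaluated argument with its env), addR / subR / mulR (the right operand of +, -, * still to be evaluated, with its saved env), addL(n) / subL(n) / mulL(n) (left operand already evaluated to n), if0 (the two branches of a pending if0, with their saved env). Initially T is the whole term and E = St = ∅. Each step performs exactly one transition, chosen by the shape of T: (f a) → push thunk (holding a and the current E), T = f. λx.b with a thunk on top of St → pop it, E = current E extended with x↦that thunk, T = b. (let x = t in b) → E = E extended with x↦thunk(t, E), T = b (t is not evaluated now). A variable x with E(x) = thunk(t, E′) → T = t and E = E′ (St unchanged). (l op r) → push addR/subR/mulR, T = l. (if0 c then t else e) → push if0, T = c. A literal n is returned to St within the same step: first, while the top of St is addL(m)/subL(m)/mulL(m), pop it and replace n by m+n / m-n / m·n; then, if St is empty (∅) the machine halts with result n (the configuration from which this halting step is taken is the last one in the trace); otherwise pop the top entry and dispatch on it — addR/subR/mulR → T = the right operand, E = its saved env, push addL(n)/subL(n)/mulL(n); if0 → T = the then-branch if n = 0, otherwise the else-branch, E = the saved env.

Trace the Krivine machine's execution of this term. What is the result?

Answer: 6

Derivation:
0. [T=(let w = ((λq. ((λy. (let w = 1 in y)) (q * 5))) 7) in ((λu. u) 6)) | E=∅ | St=∅]
1. [T=((λu. u) 6) | E={w↦thunk(((λq. ((λy. (let w = 1 in y)) (q * 5))) 7), ∅)} | St=∅]
2. [T=(λu. u) | E={w↦thunk(((λq. ((λy. (let w = 1 in y)) (q * 5))) 7), ∅)} | St=[thunk]]
3. [T=u | E={u↦thunk(6, {w↦thunk(((λq. ((λy. (let w = 1 in y)) (q * 5))) 7), ∅)}), w↦thunk(((λq. ((λy. (let w = 1 in y)) (q * 5))) 7), ∅)} | St=∅]
4. [T=6 | E={w↦thunk(((λq. ((λy. (let w = 1 in y)) (q * 5))) 7), ∅)} | St=∅]
→ final value 6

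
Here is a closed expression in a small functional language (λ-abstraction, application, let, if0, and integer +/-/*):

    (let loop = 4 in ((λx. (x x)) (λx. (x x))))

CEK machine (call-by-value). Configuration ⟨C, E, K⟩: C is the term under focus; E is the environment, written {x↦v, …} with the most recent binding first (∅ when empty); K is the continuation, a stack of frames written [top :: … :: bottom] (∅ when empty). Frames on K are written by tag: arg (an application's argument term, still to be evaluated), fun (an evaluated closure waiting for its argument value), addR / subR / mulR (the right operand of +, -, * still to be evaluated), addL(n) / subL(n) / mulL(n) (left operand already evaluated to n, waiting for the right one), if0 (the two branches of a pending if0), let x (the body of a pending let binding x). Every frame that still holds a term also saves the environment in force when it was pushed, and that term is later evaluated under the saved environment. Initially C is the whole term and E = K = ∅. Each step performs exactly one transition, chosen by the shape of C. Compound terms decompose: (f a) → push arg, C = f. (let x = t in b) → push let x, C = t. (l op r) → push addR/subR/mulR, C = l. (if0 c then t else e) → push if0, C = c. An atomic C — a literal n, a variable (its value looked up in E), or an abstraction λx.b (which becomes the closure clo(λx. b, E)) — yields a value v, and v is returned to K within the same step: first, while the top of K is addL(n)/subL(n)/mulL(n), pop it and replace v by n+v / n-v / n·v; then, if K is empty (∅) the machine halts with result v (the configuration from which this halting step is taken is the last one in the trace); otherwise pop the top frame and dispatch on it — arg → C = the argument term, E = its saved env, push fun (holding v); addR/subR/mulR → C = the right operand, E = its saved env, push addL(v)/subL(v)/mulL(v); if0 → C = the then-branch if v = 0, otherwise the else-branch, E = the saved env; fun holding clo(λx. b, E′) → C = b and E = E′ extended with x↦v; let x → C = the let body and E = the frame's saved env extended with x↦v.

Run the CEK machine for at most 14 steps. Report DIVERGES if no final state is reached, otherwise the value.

Answer: DIVERGES (no final state within 14 steps)

Execution trace:
0. <C=(let loop = 4 in ((λx. (x x)) (λx. (x x)))), E=∅, K=∅>
1. <C=4, E=∅, K=[let loop]>
2. <C=((λx. (x x)) (λx. (x x))), E={loop↦4}, K=∅>
3. <C=(λx. (x x)), E={loop↦4}, K=[arg]>
4. <C=(λx. (x x)), E={loop↦4}, K=[fun]>
5. <C=(x x), E={x↦clo(λx. (x x), {loop↦4}), loop↦4}, K=∅>
6. <C=x, E={x↦clo(λx. (x x), {loop↦4}), loop↦4}, K=[arg]>
7. <C=x, E={x↦clo(λx. (x x), {loop↦4}), loop↦4}, K=[fun]>
… configuration repeats with period 3 (steps 5–7 recur indefinitely) …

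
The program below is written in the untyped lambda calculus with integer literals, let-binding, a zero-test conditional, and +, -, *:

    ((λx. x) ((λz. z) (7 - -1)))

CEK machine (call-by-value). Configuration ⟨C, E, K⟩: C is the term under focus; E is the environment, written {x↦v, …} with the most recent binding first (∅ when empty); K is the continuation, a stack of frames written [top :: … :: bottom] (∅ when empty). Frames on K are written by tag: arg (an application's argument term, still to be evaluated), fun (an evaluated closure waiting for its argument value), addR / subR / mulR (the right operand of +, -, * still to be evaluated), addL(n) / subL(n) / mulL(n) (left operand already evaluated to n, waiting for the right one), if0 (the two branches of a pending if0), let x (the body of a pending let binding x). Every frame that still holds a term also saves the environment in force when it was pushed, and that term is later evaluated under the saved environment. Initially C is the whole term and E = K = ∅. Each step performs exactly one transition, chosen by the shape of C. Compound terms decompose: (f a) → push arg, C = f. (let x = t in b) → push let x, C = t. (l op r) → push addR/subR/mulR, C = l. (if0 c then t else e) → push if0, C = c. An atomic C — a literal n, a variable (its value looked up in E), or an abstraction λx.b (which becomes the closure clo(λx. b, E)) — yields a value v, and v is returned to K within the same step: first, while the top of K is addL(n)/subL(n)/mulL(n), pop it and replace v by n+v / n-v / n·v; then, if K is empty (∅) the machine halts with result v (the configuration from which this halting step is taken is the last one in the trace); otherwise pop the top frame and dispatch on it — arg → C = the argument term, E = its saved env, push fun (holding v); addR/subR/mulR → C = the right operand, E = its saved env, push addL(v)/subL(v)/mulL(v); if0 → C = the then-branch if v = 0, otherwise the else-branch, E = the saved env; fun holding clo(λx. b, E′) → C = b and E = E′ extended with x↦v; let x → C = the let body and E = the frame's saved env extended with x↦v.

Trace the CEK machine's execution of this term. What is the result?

Answer: 8

Derivation:
t=0: ⟨C=((λx. x) ((λz. z) (7 - -1))); E=∅; K=∅⟩
t=1: ⟨C=(λx. x); E=∅; K=[arg]⟩
t=2: ⟨C=((λz. z) (7 - -1)); E=∅; K=[fun]⟩
t=3: ⟨C=(λz. z); E=∅; K=[arg :: fun]⟩
t=4: ⟨C=(7 - -1); E=∅; K=[fun :: fun]⟩
t=5: ⟨C=7; E=∅; K=[subR :: fun :: fun]⟩
t=6: ⟨C=-1; E=∅; K=[subL(7) :: fun :: fun]⟩
t=7: ⟨C=z; E={z↦8}; K=[fun]⟩
t=8: ⟨C=x; E={x↦8}; K=∅⟩
→ final value 8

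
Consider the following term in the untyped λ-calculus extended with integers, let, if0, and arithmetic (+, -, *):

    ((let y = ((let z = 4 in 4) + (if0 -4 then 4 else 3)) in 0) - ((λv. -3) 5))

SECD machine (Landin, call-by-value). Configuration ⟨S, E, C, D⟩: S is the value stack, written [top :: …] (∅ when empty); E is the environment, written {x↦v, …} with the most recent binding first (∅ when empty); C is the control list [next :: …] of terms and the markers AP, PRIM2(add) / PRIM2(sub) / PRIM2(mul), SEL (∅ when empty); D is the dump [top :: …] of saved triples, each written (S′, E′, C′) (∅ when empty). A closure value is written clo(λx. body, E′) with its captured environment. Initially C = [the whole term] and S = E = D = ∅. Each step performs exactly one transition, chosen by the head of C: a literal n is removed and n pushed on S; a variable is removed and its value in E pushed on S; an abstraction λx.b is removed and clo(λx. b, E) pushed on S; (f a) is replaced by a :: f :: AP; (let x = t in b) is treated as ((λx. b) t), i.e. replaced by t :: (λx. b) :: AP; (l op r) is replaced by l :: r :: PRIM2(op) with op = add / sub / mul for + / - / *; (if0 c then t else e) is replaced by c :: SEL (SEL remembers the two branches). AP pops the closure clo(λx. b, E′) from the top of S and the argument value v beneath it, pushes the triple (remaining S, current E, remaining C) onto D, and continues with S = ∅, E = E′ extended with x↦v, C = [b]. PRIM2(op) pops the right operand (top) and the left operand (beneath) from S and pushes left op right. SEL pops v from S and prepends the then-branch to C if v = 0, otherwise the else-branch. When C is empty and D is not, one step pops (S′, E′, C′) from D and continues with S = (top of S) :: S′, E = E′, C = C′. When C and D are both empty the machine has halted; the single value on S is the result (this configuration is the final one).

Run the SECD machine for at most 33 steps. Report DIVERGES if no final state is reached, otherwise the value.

step 0: <S=∅, E=∅, C=[((let y = ((let z = 4 in 4) + (if0 -4 then 4 else 3)) in 0) - ((λv. -3) 5))], D=∅>
step 1: <S=∅, E=∅, C=[(let y = ((let z = 4 in 4) + (if0 -4 then 4 else 3)) in 0) :: ((λv. -3) 5) :: PRIM2(sub)], D=∅>
step 2: <S=∅, E=∅, C=[((let z = 4 in 4) + (if0 -4 then 4 else 3)) :: (λy. 0) :: AP :: ((λv. -3) 5) :: PRIM2(sub)], D=∅>
step 3: <S=∅, E=∅, C=[(let z = 4 in 4) :: (if0 -4 then 4 else 3) :: PRIM2(add) :: (λy. 0) :: AP :: ((λv. -3) 5) :: PRIM2(sub)], D=∅>
step 4: <S=∅, E=∅, C=[4 :: (λz. 4) :: AP :: (if0 -4 then 4 else 3) :: PRIM2(add) :: (λy. 0) :: AP :: ((λv. -3) 5) :: PRIM2(sub)], D=∅>
step 5: <S=[4], E=∅, C=[(λz. 4) :: AP :: (if0 -4 then 4 else 3) :: PRIM2(add) :: (λy. 0) :: AP :: ((λv. -3) 5) :: PRIM2(sub)], D=∅>
step 6: <S=[clo(λz. 4, ∅) :: 4], E=∅, C=[AP :: (if0 -4 then 4 else 3) :: PRIM2(add) :: (λy. 0) :: AP :: ((λv. -3) 5) :: PRIM2(sub)], D=∅>
step 7: <S=∅, E={z↦4}, C=[4], D=[(∅, ∅, [(if0 -4 then 4 else 3) :: PRIM2(add) :: (λy. 0) :: AP :: ((λv. -3) 5) :: PRIM2(sub)])]>
step 8: <S=[4], E={z↦4}, C=∅, D=[(∅, ∅, [(if0 -4 then 4 else 3) :: PRIM2(add) :: (λy. 0) :: AP :: ((λv. -3) 5) :: PRIM2(sub)])]>
step 9: <S=[4], E=∅, C=[(if0 -4 then 4 else 3) :: PRIM2(add) :: (λy. 0) :: AP :: ((λv. -3) 5) :: PRIM2(sub)], D=∅>
step 10: <S=[4], E=∅, C=[-4 :: SEL :: PRIM2(add) :: (λy. 0) :: AP :: ((λv. -3) 5) :: PRIM2(sub)], D=∅>
step 11: <S=[-4 :: 4], E=∅, C=[SEL :: PRIM2(add) :: (λy. 0) :: AP :: ((λv. -3) 5) :: PRIM2(sub)], D=∅>
step 12: <S=[4], E=∅, C=[3 :: PRIM2(add) :: (λy. 0) :: AP :: ((λv. -3) 5) :: PRIM2(sub)], D=∅>
step 13: <S=[3 :: 4], E=∅, C=[PRIM2(add) :: (λy. 0) :: AP :: ((λv. -3) 5) :: PRIM2(sub)], D=∅>
step 14: <S=[7], E=∅, C=[(λy. 0) :: AP :: ((λv. -3) 5) :: PRIM2(sub)], D=∅>
step 15: <S=[clo(λy. 0, ∅) :: 7], E=∅, C=[AP :: ((λv. -3) 5) :: PRIM2(sub)], D=∅>
step 16: <S=∅, E={y↦7}, C=[0], D=[(∅, ∅, [((λv. -3) 5) :: PRIM2(sub)])]>
step 17: <S=[0], E={y↦7}, C=∅, D=[(∅, ∅, [((λv. -3) 5) :: PRIM2(sub)])]>
step 18: <S=[0], E=∅, C=[((λv. -3) 5) :: PRIM2(sub)], D=∅>
step 19: <S=[0], E=∅, C=[5 :: (λv. -3) :: AP :: PRIM2(sub)], D=∅>
step 20: <S=[5 :: 0], E=∅, C=[(λv. -3) :: AP :: PRIM2(sub)], D=∅>
step 21: <S=[clo(λv. -3, ∅) :: 5 :: 0], E=∅, C=[AP :: PRIM2(sub)], D=∅>
step 22: <S=∅, E={v↦5}, C=[-3], D=[([0], ∅, [PRIM2(sub)])]>
step 23: <S=[-3], E={v↦5}, C=∅, D=[([0], ∅, [PRIM2(sub)])]>
step 24: <S=[-3 :: 0], E=∅, C=[PRIM2(sub)], D=∅>
step 25: <S=[3], E=∅, C=∅, D=∅>
→ final value 3

Answer: 3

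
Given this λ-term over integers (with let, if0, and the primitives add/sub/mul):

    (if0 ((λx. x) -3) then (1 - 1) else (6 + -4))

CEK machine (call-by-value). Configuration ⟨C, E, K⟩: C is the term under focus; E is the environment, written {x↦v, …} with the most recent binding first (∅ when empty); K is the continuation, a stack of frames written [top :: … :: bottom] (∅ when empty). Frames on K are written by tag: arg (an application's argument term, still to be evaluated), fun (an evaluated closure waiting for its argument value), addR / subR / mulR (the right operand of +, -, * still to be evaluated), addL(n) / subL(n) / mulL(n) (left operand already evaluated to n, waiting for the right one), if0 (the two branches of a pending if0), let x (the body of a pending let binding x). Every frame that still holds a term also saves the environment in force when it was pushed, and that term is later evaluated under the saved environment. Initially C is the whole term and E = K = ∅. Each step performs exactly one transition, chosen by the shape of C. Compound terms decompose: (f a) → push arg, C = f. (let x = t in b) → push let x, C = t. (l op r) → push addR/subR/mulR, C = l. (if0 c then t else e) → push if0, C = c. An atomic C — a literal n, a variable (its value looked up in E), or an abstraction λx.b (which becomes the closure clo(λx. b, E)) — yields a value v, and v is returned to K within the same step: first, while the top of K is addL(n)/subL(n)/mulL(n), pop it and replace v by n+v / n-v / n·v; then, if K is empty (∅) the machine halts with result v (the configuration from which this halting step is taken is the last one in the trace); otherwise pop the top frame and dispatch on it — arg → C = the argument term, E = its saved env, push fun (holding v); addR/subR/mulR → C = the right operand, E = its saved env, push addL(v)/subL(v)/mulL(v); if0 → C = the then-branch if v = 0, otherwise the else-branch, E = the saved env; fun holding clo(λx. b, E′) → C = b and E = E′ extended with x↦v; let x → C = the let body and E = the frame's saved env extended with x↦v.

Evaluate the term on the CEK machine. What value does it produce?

0. <C=(if0 ((λx. x) -3) then (1 - 1) else (6 + -4)), E=∅, K=∅>
1. <C=((λx. x) -3), E=∅, K=[if0]>
2. <C=(λx. x), E=∅, K=[arg :: if0]>
3. <C=-3, E=∅, K=[fun :: if0]>
4. <C=x, E={x↦-3}, K=[if0]>
5. <C=(6 + -4), E=∅, K=∅>
6. <C=6, E=∅, K=[addR]>
7. <C=-4, E=∅, K=[addL(6)]>
→ final value 2

Answer: 2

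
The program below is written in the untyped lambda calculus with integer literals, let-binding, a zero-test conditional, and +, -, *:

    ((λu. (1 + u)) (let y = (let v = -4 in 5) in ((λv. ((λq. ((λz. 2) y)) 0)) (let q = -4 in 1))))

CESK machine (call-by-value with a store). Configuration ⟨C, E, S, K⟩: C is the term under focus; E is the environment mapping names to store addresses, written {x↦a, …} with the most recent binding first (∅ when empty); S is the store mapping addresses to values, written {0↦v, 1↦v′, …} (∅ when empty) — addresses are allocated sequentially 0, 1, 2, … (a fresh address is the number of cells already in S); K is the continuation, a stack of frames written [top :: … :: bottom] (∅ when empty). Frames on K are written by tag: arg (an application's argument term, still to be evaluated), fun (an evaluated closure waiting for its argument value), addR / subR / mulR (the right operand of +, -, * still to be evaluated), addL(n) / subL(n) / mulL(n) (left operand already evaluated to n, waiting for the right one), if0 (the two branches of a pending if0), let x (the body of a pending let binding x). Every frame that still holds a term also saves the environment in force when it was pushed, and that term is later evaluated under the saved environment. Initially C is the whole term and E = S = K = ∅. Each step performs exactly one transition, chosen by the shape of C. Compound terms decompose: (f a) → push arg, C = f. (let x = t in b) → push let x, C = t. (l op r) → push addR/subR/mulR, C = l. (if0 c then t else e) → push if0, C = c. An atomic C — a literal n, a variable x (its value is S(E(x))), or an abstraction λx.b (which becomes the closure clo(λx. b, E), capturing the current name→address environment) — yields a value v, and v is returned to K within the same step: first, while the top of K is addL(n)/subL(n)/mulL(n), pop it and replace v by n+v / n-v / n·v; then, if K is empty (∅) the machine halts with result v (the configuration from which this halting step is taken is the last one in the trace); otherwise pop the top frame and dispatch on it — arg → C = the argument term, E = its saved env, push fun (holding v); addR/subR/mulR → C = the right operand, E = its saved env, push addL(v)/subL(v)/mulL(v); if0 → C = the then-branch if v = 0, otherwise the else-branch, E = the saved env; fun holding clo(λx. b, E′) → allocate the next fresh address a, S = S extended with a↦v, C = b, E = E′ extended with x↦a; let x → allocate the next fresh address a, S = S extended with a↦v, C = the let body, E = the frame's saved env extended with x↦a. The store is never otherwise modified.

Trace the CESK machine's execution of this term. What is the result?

Answer: 3

Execution trace:
step 0: [C=((λu. (1 + u)) (let y = (let v = -4 in 5) in ((λv. ((λq. ((λz. 2) y)) 0)) (let q = -4 in 1)))) | E=∅ | S=∅ | K=∅]
step 1: [C=(λu. (1 + u)) | E=∅ | S=∅ | K=[arg]]
step 2: [C=(let y = (let v = -4 in 5) in ((λv. ((λq. ((λz. 2) y)) 0)) (let q = -4 in 1))) | E=∅ | S=∅ | K=[fun]]
step 3: [C=(let v = -4 in 5) | E=∅ | S=∅ | K=[let y :: fun]]
step 4: [C=-4 | E=∅ | S=∅ | K=[let v :: let y :: fun]]
step 5: [C=5 | E={v↦0} | S={0↦-4} | K=[let y :: fun]]
step 6: [C=((λv. ((λq. ((λz. 2) y)) 0)) (let q = -4 in 1)) | E={y↦1} | S={0↦-4, 1↦5} | K=[fun]]
step 7: [C=(λv. ((λq. ((λz. 2) y)) 0)) | E={y↦1} | S={0↦-4, 1↦5} | K=[arg :: fun]]
step 8: [C=(let q = -4 in 1) | E={y↦1} | S={0↦-4, 1↦5} | K=[fun :: fun]]
step 9: [C=-4 | E={y↦1} | S={0↦-4, 1↦5} | K=[let q :: fun :: fun]]
step 10: [C=1 | E={q↦2, y↦1} | S={0↦-4, 1↦5, 2↦-4} | K=[fun :: fun]]
step 11: [C=((λq. ((λz. 2) y)) 0) | E={v↦3, y↦1} | S={0↦-4, 1↦5, 2↦-4, 3↦1} | K=[fun]]
step 12: [C=(λq. ((λz. 2) y)) | E={v↦3, y↦1} | S={0↦-4, 1↦5, 2↦-4, 3↦1} | K=[arg :: fun]]
step 13: [C=0 | E={v↦3, y↦1} | S={0↦-4, 1↦5, 2↦-4, 3↦1} | K=[fun :: fun]]
step 14: [C=((λz. 2) y) | E={q↦4, v↦3, y↦1} | S={0↦-4, 1↦5, 2↦-4, 3↦1, 4↦0} | K=[fun]]
step 15: [C=(λz. 2) | E={q↦4, v↦3, y↦1} | S={0↦-4, 1↦5, 2↦-4, 3↦1, 4↦0} | K=[arg :: fun]]
step 16: [C=y | E={q↦4, v↦3, y↦1} | S={0↦-4, 1↦5, 2↦-4, 3↦1, 4↦0} | K=[fun :: fun]]
step 17: [C=2 | E={z↦5, q↦4, v↦3, y↦1} | S={0↦-4, 1↦5, 2↦-4, 3↦1, 4↦0, 5↦5} | K=[fun]]
step 18: [C=(1 + u) | E={u↦6} | S={0↦-4, 1↦5, 2↦-4, 3↦1, 4↦0, 5↦5, 6↦2} | K=∅]
step 19: [C=1 | E={u↦6} | S={0↦-4, 1↦5, 2↦-4, 3↦1, 4↦0, 5↦5, 6↦2} | K=[addR]]
step 20: [C=u | E={u↦6} | S={0↦-4, 1↦5, 2↦-4, 3↦1, 4↦0, 5↦5, 6↦2} | K=[addL(1)]]
→ final value 3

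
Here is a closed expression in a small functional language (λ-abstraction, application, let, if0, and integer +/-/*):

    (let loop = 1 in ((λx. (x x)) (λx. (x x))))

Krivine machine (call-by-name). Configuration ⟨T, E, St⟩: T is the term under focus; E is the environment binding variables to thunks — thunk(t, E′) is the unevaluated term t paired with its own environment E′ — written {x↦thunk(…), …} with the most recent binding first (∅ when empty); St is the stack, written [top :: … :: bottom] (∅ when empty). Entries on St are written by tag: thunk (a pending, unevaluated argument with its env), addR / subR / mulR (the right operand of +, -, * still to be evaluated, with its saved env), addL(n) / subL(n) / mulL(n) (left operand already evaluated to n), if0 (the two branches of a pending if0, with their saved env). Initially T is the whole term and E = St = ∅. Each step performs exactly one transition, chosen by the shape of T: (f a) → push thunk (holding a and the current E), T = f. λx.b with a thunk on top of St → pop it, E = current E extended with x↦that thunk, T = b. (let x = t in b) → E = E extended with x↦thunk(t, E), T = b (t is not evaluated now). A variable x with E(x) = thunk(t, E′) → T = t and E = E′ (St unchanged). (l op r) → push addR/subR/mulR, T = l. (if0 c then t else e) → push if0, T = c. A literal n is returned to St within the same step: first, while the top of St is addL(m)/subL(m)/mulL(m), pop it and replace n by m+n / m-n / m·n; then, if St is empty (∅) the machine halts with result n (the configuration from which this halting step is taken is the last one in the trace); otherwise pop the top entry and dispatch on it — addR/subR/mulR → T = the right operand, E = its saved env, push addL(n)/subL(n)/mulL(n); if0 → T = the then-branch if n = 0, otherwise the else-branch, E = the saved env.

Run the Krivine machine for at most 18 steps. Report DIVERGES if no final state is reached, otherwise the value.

0. [T=(let loop = 1 in ((λx. (x x)) (λx. (x x)))) | E=∅ | St=∅]
1. [T=((λx. (x x)) (λx. (x x))) | E={loop↦thunk(1, ∅)} | St=∅]
2. [T=(λx. (x x)) | E={loop↦thunk(1, ∅)} | St=[thunk]]
3. [T=(x x) | E={x↦thunk((λx. (x x)), {loop↦thunk(1, ∅)}), loop↦thunk(1, ∅)} | St=∅]
4. [T=x | E={x↦thunk((λx. (x x)), {loop↦thunk(1, ∅)}), loop↦thunk(1, ∅)} | St=[thunk]]
5. [T=(λx. (x x)) | E={loop↦thunk(1, ∅)} | St=[thunk]]
6. [T=(x x) | E={x↦thunk(x, {x↦thunk((λx. (x x)), {loop↦thunk(1, ∅)}), loop↦thunk(1, ∅)}), loop↦thunk(1, ∅)} | St=∅]
7. [T=x | E={x↦thunk(x, {x↦thunk((λx. (x x)), {loop↦thunk(1, ∅)}), loop↦thunk(1, ∅)}), loop↦thunk(1, ∅)} | St=[thunk]]
8. [T=x | E={x↦thunk((λx. (x x)), {loop↦thunk(1, ∅)}), loop↦thunk(1, ∅)} | St=[thunk]]
9. [T=(λx. (x x)) | E={loop↦thunk(1, ∅)} | St=[thunk]]
10. [T=(x x) | E={x↦thunk(x, {x↦thunk(x, {x↦thunk((λx. (x x)), {loop↦thunk(1, ∅)}), loop↦thunk(1, ∅)}), loop↦thunk(1, ∅)}), loop↦thunk(1, ∅)} | St=∅]
11. [T=x | E={x↦thunk(x, {x↦thunk(x, {x↦thunk((λx. (x x)), {loop↦thunk(1, ∅)}), loop↦thunk(1, ∅)}), loop↦thunk(1, ∅)}), loop↦thunk(1, ∅)} | St=[thunk]]
12. [T=x | E={x↦thunk(x, {x↦thunk((λx. (x x)), {loop↦thunk(1, ∅)}), loop↦thunk(1, ∅)}), loop↦thunk(1, ∅)} | St=[thunk]]
13. [T=x | E={x↦thunk((λx. (x x)), {loop↦thunk(1, ∅)}), loop↦thunk(1, ∅)} | St=[thunk]]
14. [T=(λx. (x x)) | E={loop↦thunk(1, ∅)} | St=[thunk]]
15. [T=(x x) | E={x↦thunk(x, {x↦thunk(x, {x↦thunk(x, {x↦thunk((λx. (x x)), {loop↦thunk(1, ∅)}), loop↦thunk(1, ∅)}), loop↦thunk(1, ∅)}), loop↦thunk(1, ∅)}), loop↦thunk(1, ∅)} | St=∅]
16. [T=x | E={x↦thunk(x, {x↦thunk(x, {x↦thunk(x, {x↦thunk((λx. (x x)), {loop↦thunk(1, ∅)}), loop↦thunk(1, ∅)}), loop↦thunk(1, ∅)}), loop↦thunk(1, ∅)}), loop↦thunk(1, ∅)} | St=[thunk]]
17. [T=x | E={x↦thunk(x, {x↦thunk(x, {x↦thunk((λx. (x x)), {loop↦thunk(1, ∅)}), loop↦thunk(1, ∅)}), loop↦thunk(1, ∅)}), loop↦thunk(1, ∅)} | St=[thunk]]
18. [T=x | E={x↦thunk(x, {x↦thunk((λx. (x x)), {loop↦thunk(1, ∅)}), loop↦thunk(1, ∅)}), loop↦thunk(1, ∅)} | St=[thunk]]
→ 18 transitions taken and the configuration is still not final: no result within 18 steps

Answer: DIVERGES (no final state within 18 steps)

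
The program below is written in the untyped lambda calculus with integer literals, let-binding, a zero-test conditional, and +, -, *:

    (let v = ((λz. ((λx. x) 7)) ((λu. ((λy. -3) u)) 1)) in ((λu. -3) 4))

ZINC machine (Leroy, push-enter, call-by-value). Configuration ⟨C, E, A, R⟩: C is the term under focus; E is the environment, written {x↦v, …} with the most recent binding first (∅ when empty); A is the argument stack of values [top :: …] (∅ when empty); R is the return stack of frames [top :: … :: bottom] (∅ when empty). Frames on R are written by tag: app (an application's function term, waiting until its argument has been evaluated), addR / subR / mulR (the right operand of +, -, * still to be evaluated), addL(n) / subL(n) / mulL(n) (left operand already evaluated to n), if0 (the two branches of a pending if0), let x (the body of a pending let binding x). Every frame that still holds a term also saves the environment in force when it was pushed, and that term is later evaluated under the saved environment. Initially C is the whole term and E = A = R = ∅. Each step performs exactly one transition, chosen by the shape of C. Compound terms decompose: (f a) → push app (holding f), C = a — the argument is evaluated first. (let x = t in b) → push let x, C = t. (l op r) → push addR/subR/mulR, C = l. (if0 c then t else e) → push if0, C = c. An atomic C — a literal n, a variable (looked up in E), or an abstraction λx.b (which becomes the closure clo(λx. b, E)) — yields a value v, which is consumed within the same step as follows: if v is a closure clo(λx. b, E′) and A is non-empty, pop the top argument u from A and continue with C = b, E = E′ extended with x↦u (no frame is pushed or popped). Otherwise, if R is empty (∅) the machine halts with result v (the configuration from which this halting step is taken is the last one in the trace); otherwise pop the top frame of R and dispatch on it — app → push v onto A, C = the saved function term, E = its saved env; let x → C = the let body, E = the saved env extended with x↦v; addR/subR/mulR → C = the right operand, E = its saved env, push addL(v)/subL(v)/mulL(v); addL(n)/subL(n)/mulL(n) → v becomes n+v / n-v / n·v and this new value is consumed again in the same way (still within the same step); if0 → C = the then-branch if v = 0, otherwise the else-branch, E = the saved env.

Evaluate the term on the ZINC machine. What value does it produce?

Answer: -3

Derivation:
0. [C=(let v = ((λz. ((λx. x) 7)) ((λu. ((λy. -3) u)) 1)) in ((λu. -3) 4)) | E=∅ | A=∅ | R=∅]
1. [C=((λz. ((λx. x) 7)) ((λu. ((λy. -3) u)) 1)) | E=∅ | A=∅ | R=[let v]]
2. [C=((λu. ((λy. -3) u)) 1) | E=∅ | A=∅ | R=[app :: let v]]
3. [C=1 | E=∅ | A=∅ | R=[app :: app :: let v]]
4. [C=(λu. ((λy. -3) u)) | E=∅ | A=[1] | R=[app :: let v]]
5. [C=((λy. -3) u) | E={u↦1} | A=∅ | R=[app :: let v]]
6. [C=u | E={u↦1} | A=∅ | R=[app :: app :: let v]]
7. [C=(λy. -3) | E={u↦1} | A=[1] | R=[app :: let v]]
8. [C=-3 | E={y↦1, u↦1} | A=∅ | R=[app :: let v]]
9. [C=(λz. ((λx. x) 7)) | E=∅ | A=[-3] | R=[let v]]
10. [C=((λx. x) 7) | E={z↦-3} | A=∅ | R=[let v]]
11. [C=7 | E={z↦-3} | A=∅ | R=[app :: let v]]
12. [C=(λx. x) | E={z↦-3} | A=[7] | R=[let v]]
13. [C=x | E={x↦7, z↦-3} | A=∅ | R=[let v]]
14. [C=((λu. -3) 4) | E={v↦7} | A=∅ | R=∅]
15. [C=4 | E={v↦7} | A=∅ | R=[app]]
16. [C=(λu. -3) | E={v↦7} | A=[4] | R=∅]
17. [C=-3 | E={u↦4, v↦7} | A=∅ | R=∅]
→ final value -3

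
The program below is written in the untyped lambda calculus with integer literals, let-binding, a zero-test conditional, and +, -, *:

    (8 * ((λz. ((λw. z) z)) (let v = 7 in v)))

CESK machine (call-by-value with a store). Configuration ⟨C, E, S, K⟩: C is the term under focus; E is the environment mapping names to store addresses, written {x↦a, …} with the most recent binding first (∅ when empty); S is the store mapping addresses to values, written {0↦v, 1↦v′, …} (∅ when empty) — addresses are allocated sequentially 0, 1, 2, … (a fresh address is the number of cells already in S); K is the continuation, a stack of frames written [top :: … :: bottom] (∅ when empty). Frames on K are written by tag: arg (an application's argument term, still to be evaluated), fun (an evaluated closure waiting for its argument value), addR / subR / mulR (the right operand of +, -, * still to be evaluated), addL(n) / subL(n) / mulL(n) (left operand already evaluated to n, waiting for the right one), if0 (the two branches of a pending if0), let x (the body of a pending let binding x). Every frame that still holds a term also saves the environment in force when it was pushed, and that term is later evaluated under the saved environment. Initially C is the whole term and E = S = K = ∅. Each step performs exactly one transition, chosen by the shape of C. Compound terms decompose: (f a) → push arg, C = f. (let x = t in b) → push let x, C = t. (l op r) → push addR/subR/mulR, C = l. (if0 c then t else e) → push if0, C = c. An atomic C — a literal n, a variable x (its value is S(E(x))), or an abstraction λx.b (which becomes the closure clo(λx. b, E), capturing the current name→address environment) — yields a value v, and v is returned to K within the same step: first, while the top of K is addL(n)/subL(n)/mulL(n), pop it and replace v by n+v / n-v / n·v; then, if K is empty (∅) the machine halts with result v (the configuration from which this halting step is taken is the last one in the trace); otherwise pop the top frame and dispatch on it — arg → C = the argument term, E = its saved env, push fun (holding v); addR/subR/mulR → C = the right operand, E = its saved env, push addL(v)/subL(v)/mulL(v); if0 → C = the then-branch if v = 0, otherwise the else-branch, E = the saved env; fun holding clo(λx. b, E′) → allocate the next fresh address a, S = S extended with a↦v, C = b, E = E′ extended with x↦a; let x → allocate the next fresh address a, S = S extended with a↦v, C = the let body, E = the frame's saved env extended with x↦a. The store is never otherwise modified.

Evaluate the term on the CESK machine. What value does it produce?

Answer: 56

Derivation:
0. <C=(8 * ((λz. ((λw. z) z)) (let v = 7 in v))), E=∅, S=∅, K=∅>
1. <C=8, E=∅, S=∅, K=[mulR]>
2. <C=((λz. ((λw. z) z)) (let v = 7 in v)), E=∅, S=∅, K=[mulL(8)]>
3. <C=(λz. ((λw. z) z)), E=∅, S=∅, K=[arg :: mulL(8)]>
4. <C=(let v = 7 in v), E=∅, S=∅, K=[fun :: mulL(8)]>
5. <C=7, E=∅, S=∅, K=[let v :: fun :: mulL(8)]>
6. <C=v, E={v↦0}, S={0↦7}, K=[fun :: mulL(8)]>
7. <C=((λw. z) z), E={z↦1}, S={0↦7, 1↦7}, K=[mulL(8)]>
8. <C=(λw. z), E={z↦1}, S={0↦7, 1↦7}, K=[arg :: mulL(8)]>
9. <C=z, E={z↦1}, S={0↦7, 1↦7}, K=[fun :: mulL(8)]>
10. <C=z, E={w↦2, z↦1}, S={0↦7, 1↦7, 2↦7}, K=[mulL(8)]>
→ final value 56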